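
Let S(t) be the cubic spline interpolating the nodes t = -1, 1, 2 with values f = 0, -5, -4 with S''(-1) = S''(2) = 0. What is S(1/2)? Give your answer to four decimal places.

Put m_i = S'' at the i-th knot. Here h = (2, 1) and Δ = (-5/2, 1), so the interior equations h_(i-1)·m_(i-1) + 2(h_(i-1)+h_i)·m_i + h_i·m_(i+1) = 6(Δ_i − Δ_(i-1)) read
  2·m_0 + 6·m_1 + 1·m_2 = 6(Δ_1 - Δ_0) = 21
Natural end conditions: m_0 = m_2 = 0.
Hence m_0 = 0, m_1 = 7/2, m_2 = 0.
On [-1, 1], S(t) = 0 - 11/3·(t + 1) + 0·(t + 1)² + 7/24·(t + 1)³.
With (t + 1) = 3/2: S(1/2) = -289/64.

-4.5156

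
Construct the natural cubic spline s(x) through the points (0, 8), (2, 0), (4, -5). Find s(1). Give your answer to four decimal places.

3.7188

Let M_i = s''(x_i). Step sizes h_i = 2, 2; slopes of the chords Δ_i = (y_(i+1) - y_i)/h_i = -4, -5/2.
  2·M_0 + 8·M_1 + 2·M_2 = 6(Δ_1 - Δ_0) = 9
Natural end conditions: M_0 = M_2 = 0.
Hence M_0 = 0, M_1 = 9/8, M_2 = 0.
On [0, 2], s(x) = 8 - 35/8·x + 0·x² + 3/32·x³.
With x = 1: s(1) = 119/32.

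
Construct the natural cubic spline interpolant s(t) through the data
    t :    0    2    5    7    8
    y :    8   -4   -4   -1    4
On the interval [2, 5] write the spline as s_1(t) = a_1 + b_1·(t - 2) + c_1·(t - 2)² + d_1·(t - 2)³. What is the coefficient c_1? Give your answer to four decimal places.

Let M_i = s''(x_i). Step sizes h_i = 2, 3, 2, 1; slopes of the chords Δ_i = (y_(i+1) - y_i)/h_i = -6, 0, 3/2, 5.
  2·M_0 + 10·M_1 + 3·M_2 = 6(Δ_1 - Δ_0) = 36
  3·M_1 + 10·M_2 + 2·M_3 = 6(Δ_2 - Δ_1) = 9
  2·M_2 + 6·M_3 + 1·M_4 = 6(Δ_3 - Δ_2) = 21
Natural end conditions: M_0 = M_4 = 0.
Solving: M_0 = 0, M_1 = 90/23, M_2 = -24/23, M_3 = 177/46, M_4 = 0.
On [2, 5], with s_1(t) = a_1 + b_1·(t - 2) + c_1·(t - 2)² + d_1·(t - 2)³: c_1 = M_1/2 = 45/23, d_1 = (M_2 - M_1)/(6h_1) = -19/69, b_1 = Δ_1 - h_1(2M_1 + M_2)/6 = -78/23.

1.9565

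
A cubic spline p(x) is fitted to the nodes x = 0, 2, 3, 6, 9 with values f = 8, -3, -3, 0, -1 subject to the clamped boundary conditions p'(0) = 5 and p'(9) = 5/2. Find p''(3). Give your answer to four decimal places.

-0.3148

Put m_i = p'' at the i-th knot. Here h = (2, 1, 3, 3) and Δ = (-11/2, 0, 1, -1/3), so the interior equations h_(i-1)·m_(i-1) + 2(h_(i-1)+h_i)·m_i + h_i·m_(i+1) = 6(Δ_i − Δ_(i-1)) read
  2·m_0 + 6·m_1 + 1·m_2 = 6(Δ_1 - Δ_0) = 33
  1·m_1 + 8·m_2 + 3·m_3 = 6(Δ_2 - Δ_1) = 6
  3·m_2 + 12·m_3 + 3·m_4 = 6(Δ_3 - Δ_2) = -8
Clamped end conditions give two more equations: 2h_0·m_0 + h_0·m_1 = 6(Δ_0 - p'(0)) = -63 and h_3·m_3 + 2h_3·m_4 = 6(p'(9) - Δ_3) = 17.
Hence m_0 = -2401/108, m_1 = 350/27, m_2 = -17/54, m_3 = -40/27, m_4 = 193/54.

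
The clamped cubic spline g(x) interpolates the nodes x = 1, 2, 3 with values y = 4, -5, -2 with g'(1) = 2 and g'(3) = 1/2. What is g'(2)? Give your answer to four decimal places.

-5.1250

With σ_i denoting the second derivative at x_i, h_i = 1, 1, and Δ_i = (y_(i+1) − y_i)/h_i = -9, 3:
  1·σ_0 + 4·σ_1 + 1·σ_2 = 6(Δ_1 - Δ_0) = 72
Clamped end conditions give two more equations: 2h_0·σ_0 + h_0·σ_1 = 6(Δ_0 - g'(1)) = -66 and h_1·σ_1 + 2h_1·σ_2 = 6(g'(3) - Δ_1) = -15.
Forward elimination and back-substitution give σ_0 = -207/4, σ_1 = 75/2, σ_2 = -105/4.
On [2, 3], g'(x) = b_1 + 2c_1·(x - 2) + 3d_1·(x - 2)² with b_1 = Δ_1 - h_1(2σ_1 + σ_2)/6 = -41/8, c_1 = σ_1/2 = 75/4, d_1 = (σ_2 - σ_1)/(6h_1) = -85/8. So g'(2) = -41/8.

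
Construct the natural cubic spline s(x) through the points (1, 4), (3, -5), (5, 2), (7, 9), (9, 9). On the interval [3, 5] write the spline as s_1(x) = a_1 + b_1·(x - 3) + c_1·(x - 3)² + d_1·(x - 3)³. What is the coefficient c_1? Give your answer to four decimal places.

Put m_i = s'' at the i-th knot. Here h = (2, 2, 2, 2) and Δ = (-9/2, 7/2, 7/2, 0), so the interior equations h_(i-1)·m_(i-1) + 2(h_(i-1)+h_i)·m_i + h_i·m_(i+1) = 6(Δ_i − Δ_(i-1)) read
  2·m_0 + 8·m_1 + 2·m_2 = 6(Δ_1 - Δ_0) = 48
  2·m_1 + 8·m_2 + 2·m_3 = 6(Δ_2 - Δ_1) = 0
  2·m_2 + 8·m_3 + 2·m_4 = 6(Δ_3 - Δ_2) = -21
Natural end conditions: m_0 = m_4 = 0.
Forward elimination and back-substitution give m_0 = 0, m_1 = 699/112, m_2 = -27/28, m_3 = -267/112, m_4 = 0.
On [3, 5], with s_1(x) = a_1 + b_1·(x - 3) + c_1·(x - 3)² + d_1·(x - 3)³: c_1 = m_1/2 = 699/224, d_1 = (m_2 - m_1)/(6h_1) = -269/448, b_1 = Δ_1 - h_1(2m_1 + m_2)/6 = -19/56.

3.1205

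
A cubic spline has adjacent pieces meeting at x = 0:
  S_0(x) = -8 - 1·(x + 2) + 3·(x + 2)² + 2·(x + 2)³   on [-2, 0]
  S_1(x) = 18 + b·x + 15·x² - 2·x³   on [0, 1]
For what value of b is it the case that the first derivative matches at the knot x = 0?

S_0'(x) = -1 + 6·(x + 2) + 6·(x + 2)², so S_0'(0) = 35. On the right, S_1'(0) = b, so b = 35.

35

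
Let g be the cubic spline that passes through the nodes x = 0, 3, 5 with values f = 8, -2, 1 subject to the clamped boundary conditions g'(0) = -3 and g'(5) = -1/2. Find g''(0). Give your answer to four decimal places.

Put M_i = g'' at the i-th knot. Here h = (3, 2) and Δ = (-10/3, 3/2), so the interior equations h_(i-1)·M_(i-1) + 2(h_(i-1)+h_i)·M_i + h_i·M_(i+1) = 6(Δ_i − Δ_(i-1)) read
  3·M_0 + 10·M_1 + 2·M_2 = 6(Δ_1 - Δ_0) = 29
Clamped end conditions give two more equations: 2h_0·M_0 + h_0·M_1 = 6(Δ_0 - g'(0)) = -2 and h_1·M_1 + 2h_1·M_2 = 6(g'(5) - Δ_1) = -12.
Solving: M_0 = -41/15, M_1 = 24/5, M_2 = -27/5.

-2.7333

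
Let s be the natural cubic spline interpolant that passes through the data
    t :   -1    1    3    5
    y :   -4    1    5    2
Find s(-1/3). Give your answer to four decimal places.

Put M_i = s'' at the i-th knot. Here h = (2, 2, 2) and Δ = (5/2, 2, -3/2), so the interior equations h_(i-1)·M_(i-1) + 2(h_(i-1)+h_i)·M_i + h_i·M_(i+1) = 6(Δ_i − Δ_(i-1)) read
  2·M_0 + 8·M_1 + 2·M_2 = 6(Δ_1 - Δ_0) = -3
  2·M_1 + 8·M_2 + 2·M_3 = 6(Δ_2 - Δ_1) = -21
Natural end conditions: M_0 = M_3 = 0.
Solving: M_0 = 0, M_1 = 3/10, M_2 = -27/10, M_3 = 0.
On [-1, 1], s(t) = -4 + 12/5·(t + 1) + 0·(t + 1)² + 1/40·(t + 1)³.
With (t + 1) = 2/3: s(-1/3) = -323/135.

-2.3926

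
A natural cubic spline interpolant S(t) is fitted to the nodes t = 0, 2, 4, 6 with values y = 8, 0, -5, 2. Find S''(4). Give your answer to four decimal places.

4.5000

Let σ_i = S''(x_i). Step sizes h_i = 2, 2, 2; slopes of the chords Δ_i = (y_(i+1) - y_i)/h_i = -4, -5/2, 7/2.
  2·σ_0 + 8·σ_1 + 2·σ_2 = 6(Δ_1 - Δ_0) = 9
  2·σ_1 + 8·σ_2 + 2·σ_3 = 6(Δ_2 - Δ_1) = 36
Natural end conditions: σ_0 = σ_3 = 0.
Solving the tridiagonal system: σ_0 = 0, σ_1 = 0, σ_2 = 9/2, σ_3 = 0.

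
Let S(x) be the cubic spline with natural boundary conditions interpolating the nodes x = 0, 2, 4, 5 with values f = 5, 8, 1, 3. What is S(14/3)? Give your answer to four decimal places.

Put σ_i = S'' at the i-th knot. Here h = (2, 2, 1) and Δ = (3/2, -7/2, 2), so the interior equations h_(i-1)·σ_(i-1) + 2(h_(i-1)+h_i)·σ_i + h_i·σ_(i+1) = 6(Δ_i − Δ_(i-1)) read
  2·σ_0 + 8·σ_1 + 2·σ_2 = 6(Δ_1 - Δ_0) = -30
  2·σ_1 + 6·σ_2 + 1·σ_3 = 6(Δ_2 - Δ_1) = 33
Natural end conditions: σ_0 = σ_3 = 0.
Hence σ_0 = 0, σ_1 = -123/22, σ_2 = 81/11, σ_3 = 0.
On [4, 5], S(x) = 1 - 5/11·(x - 4) + 81/22·(x - 4)² - 27/22·(x - 4)³.
With (x - 4) = 2/3: S(14/3) = 65/33.

1.9697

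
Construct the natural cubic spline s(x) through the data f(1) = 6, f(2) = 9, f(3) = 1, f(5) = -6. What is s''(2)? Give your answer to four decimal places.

-18.3913

With M_i denoting the second derivative at x_i, h_i = 1, 1, 2, and Δ_i = (y_(i+1) − y_i)/h_i = 3, -8, -7/2:
  1·M_0 + 4·M_1 + 1·M_2 = 6(Δ_1 - Δ_0) = -66
  1·M_1 + 6·M_2 + 2·M_3 = 6(Δ_2 - Δ_1) = 27
Natural end conditions: M_0 = M_3 = 0.
Solving the tridiagonal system: M_0 = 0, M_1 = -423/23, M_2 = 174/23, M_3 = 0.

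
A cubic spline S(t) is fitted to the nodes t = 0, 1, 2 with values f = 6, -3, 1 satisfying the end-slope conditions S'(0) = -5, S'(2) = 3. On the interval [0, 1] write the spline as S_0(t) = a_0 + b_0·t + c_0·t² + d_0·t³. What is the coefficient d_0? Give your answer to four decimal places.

9.7500

Let m_i = S''(x_i). Step sizes h_i = 1, 1; slopes of the chords Δ_i = (y_(i+1) - y_i)/h_i = -9, 4.
  1·m_0 + 4·m_1 + 1·m_2 = 6(Δ_1 - Δ_0) = 78
Clamped end conditions give two more equations: 2h_0·m_0 + h_0·m_1 = 6(Δ_0 - S'(0)) = -24 and h_1·m_1 + 2h_1·m_2 = 6(S'(2) - Δ_1) = -6.
Forward elimination and back-substitution give m_0 = -55/2, m_1 = 31, m_2 = -37/2.
On [0, 1], with S_0(t) = a_0 + b_0·t + c_0·t² + d_0·t³: c_0 = m_0/2 = -55/4, d_0 = (m_1 - m_0)/(6h_0) = 39/4, b_0 = Δ_0 - h_0(2m_0 + m_1)/6 = -5.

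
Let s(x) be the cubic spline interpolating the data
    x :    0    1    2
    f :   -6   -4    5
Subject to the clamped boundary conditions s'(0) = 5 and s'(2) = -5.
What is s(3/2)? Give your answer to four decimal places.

2.1563

Put M_i = s'' at the i-th knot. Here h = (1, 1) and Δ = (2, 9), so the interior equations h_(i-1)·M_(i-1) + 2(h_(i-1)+h_i)·M_i + h_i·M_(i+1) = 6(Δ_i − Δ_(i-1)) read
  1·M_0 + 4·M_1 + 1·M_2 = 6(Δ_1 - Δ_0) = 42
Clamped end conditions give two more equations: 2h_0·M_0 + h_0·M_1 = 6(Δ_0 - s'(0)) = -18 and h_1·M_1 + 2h_1·M_2 = 6(s'(2) - Δ_1) = -84.
Forward elimination and back-substitution give M_0 = -49/2, M_1 = 31, M_2 = -115/2.
On [1, 2], s(x) = -4 + 33/4·(x - 1) + 31/2·(x - 1)² - 59/4·(x - 1)³.
With (x - 1) = 1/2: s(3/2) = 69/32.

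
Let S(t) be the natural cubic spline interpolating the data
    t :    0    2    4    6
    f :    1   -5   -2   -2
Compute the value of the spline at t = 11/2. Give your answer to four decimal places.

-1.6719

With M_i denoting the second derivative at x_i, h_i = 2, 2, 2, and Δ_i = (y_(i+1) − y_i)/h_i = -3, 3/2, 0:
  2·M_0 + 8·M_1 + 2·M_2 = 6(Δ_1 - Δ_0) = 27
  2·M_1 + 8·M_2 + 2·M_3 = 6(Δ_2 - Δ_1) = -9
Natural end conditions: M_0 = M_3 = 0.
Forward elimination and back-substitution give M_0 = 0, M_1 = 39/10, M_2 = -21/10, M_3 = 0.
On [4, 6], S(t) = -2 + 7/5·(t - 4) - 21/20·(t - 4)² + 7/40·(t - 4)³.
With (t - 4) = 3/2: S(11/2) = -107/64.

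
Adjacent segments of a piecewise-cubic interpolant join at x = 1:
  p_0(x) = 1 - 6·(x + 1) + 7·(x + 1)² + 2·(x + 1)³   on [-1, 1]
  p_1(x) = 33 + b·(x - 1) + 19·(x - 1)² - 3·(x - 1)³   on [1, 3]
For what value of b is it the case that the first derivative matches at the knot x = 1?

46

p_0'(x) = -6 + 14·(x + 1) + 6·(x + 1)², so p_0'(1) = 46. On the right, p_1'(1) = b, so b = 46.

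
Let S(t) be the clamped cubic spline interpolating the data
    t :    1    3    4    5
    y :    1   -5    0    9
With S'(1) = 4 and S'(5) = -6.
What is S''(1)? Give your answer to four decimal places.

With σ_i denoting the second derivative at x_i, h_i = 2, 1, 1, and Δ_i = (y_(i+1) − y_i)/h_i = -3, 5, 9:
  2·σ_0 + 6·σ_1 + 1·σ_2 = 6(Δ_1 - Δ_0) = 48
  1·σ_1 + 4·σ_2 + 1·σ_3 = 6(Δ_2 - Δ_1) = 24
Clamped end conditions give two more equations: 2h_0·σ_0 + h_0·σ_1 = 6(Δ_0 - S'(1)) = -42 and h_2·σ_2 + 2h_2·σ_3 = 6(S'(5) - Δ_2) = -90.
Forward elimination and back-substitution give σ_0 = -173/11, σ_1 = 115/11, σ_2 = 184/11, σ_3 = -587/11.

-15.7273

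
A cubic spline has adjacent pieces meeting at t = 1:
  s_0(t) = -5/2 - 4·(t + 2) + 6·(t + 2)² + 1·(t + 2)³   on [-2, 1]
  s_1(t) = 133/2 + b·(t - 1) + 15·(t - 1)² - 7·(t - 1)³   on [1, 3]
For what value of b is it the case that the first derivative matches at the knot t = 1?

59

s_0'(t) = -4 + 12·(t + 2) + 3·(t + 2)², so s_0'(1) = 59. On the right, s_1'(1) = b, so b = 59.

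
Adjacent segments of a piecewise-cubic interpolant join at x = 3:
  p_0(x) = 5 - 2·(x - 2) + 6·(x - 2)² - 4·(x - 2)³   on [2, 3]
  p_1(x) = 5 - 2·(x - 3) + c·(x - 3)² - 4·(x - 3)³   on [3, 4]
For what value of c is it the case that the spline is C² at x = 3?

p_0''(x) = 12 - 24·(x - 2), so p_0''(3) = -12. On the right, p_1''(3) = 2c, so c = -6.

-6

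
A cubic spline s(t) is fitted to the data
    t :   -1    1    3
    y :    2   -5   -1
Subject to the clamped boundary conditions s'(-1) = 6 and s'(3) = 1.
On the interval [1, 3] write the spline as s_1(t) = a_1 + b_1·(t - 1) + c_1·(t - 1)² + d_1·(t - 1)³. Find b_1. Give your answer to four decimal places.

Let σ_i = s''(x_i). Step sizes h_i = 2, 2; slopes of the chords Δ_i = (y_(i+1) - y_i)/h_i = -7/2, 2.
  2·σ_0 + 8·σ_1 + 2·σ_2 = 6(Δ_1 - Δ_0) = 33
Clamped end conditions give two more equations: 2h_0·σ_0 + h_0·σ_1 = 6(Δ_0 - s'(-1)) = -57 and h_1·σ_1 + 2h_1·σ_2 = 6(s'(3) - Δ_1) = -6.
Solving the tridiagonal system: σ_0 = -157/8, σ_1 = 43/4, σ_2 = -55/8.
On [1, 3], with s_1(t) = a_1 + b_1·(t - 1) + c_1·(t - 1)² + d_1·(t - 1)³: c_1 = σ_1/2 = 43/8, d_1 = (σ_2 - σ_1)/(6h_1) = -47/32, b_1 = Δ_1 - h_1(2σ_1 + σ_2)/6 = -23/8.

-2.8750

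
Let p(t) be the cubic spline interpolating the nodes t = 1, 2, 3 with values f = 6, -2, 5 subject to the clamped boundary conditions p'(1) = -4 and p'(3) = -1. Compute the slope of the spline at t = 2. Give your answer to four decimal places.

Let σ_i = p''(x_i). Step sizes h_i = 1, 1; slopes of the chords Δ_i = (y_(i+1) - y_i)/h_i = -8, 7.
  1·σ_0 + 4·σ_1 + 1·σ_2 = 6(Δ_1 - Δ_0) = 90
Clamped end conditions give two more equations: 2h_0·σ_0 + h_0·σ_1 = 6(Δ_0 - p'(1)) = -24 and h_1·σ_1 + 2h_1·σ_2 = 6(p'(3) - Δ_1) = -48.
Hence σ_0 = -33, σ_1 = 42, σ_2 = -45.
On [2, 3], p'(t) = b_1 + 2c_1·(t - 2) + 3d_1·(t - 2)² with b_1 = Δ_1 - h_1(2σ_1 + σ_2)/6 = 1/2, c_1 = σ_1/2 = 21, d_1 = (σ_2 - σ_1)/(6h_1) = -29/2. So p'(2) = 1/2.

0.5000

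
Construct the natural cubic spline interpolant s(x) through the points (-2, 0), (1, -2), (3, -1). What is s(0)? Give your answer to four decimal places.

Put m_i = s'' at the i-th knot. Here h = (3, 2) and Δ = (-2/3, 1/2), so the interior equations h_(i-1)·m_(i-1) + 2(h_(i-1)+h_i)·m_i + h_i·m_(i+1) = 6(Δ_i − Δ_(i-1)) read
  3·m_0 + 10·m_1 + 2·m_2 = 6(Δ_1 - Δ_0) = 7
Natural end conditions: m_0 = m_2 = 0.
Hence m_0 = 0, m_1 = 7/10, m_2 = 0.
On [-2, 1], s(x) = 0 - 61/60·(x + 2) + 0·(x + 2)² + 7/180·(x + 2)³.
With (x + 2) = 2: s(0) = -31/18.

-1.7222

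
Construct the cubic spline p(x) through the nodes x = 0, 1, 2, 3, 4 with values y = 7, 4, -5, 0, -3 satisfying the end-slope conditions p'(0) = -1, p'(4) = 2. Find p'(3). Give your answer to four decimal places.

1.3036

Let σ_i = p''(x_i). Step sizes h_i = 1, 1, 1, 1; slopes of the chords Δ_i = (y_(i+1) - y_i)/h_i = -3, -9, 5, -3.
  1·σ_0 + 4·σ_1 + 1·σ_2 = 6(Δ_1 - Δ_0) = -36
  1·σ_1 + 4·σ_2 + 1·σ_3 = 6(Δ_2 - Δ_1) = 84
  1·σ_2 + 4·σ_3 + 1·σ_4 = 6(Δ_3 - Δ_2) = -48
Clamped end conditions give two more equations: 2h_0·σ_0 + h_0·σ_1 = 6(Δ_0 - p'(0)) = -12 and h_3·σ_3 + 2h_3·σ_4 = 6(p'(4) - Δ_3) = 30.
Solving: σ_0 = 81/28, σ_1 = -249/14, σ_2 = 129/4, σ_3 = -381/14, σ_4 = 801/28.
On [3, 4], p'(x) = b_3 + 2c_3·(x - 3) + 3d_3·(x - 3)² with b_3 = Δ_3 - h_3(2σ_3 + σ_4)/6 = 73/56, c_3 = σ_3/2 = -381/28, d_3 = (σ_4 - σ_3)/(6h_3) = 521/56. So p'(3) = 73/56.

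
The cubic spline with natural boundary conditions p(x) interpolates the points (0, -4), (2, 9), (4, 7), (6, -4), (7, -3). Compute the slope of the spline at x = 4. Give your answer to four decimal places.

Write M_i for p''(x_i). With h_i = 2, 2, 2, 1 and divided differences Δ_i = 13/2, -1, -11/2, 1, the continuity of p' gives the tridiagonal system
  2·M_0 + 8·M_1 + 2·M_2 = 6(Δ_1 - Δ_0) = -45
  2·M_1 + 8·M_2 + 2·M_3 = 6(Δ_2 - Δ_1) = -27
  2·M_2 + 6·M_3 + 1·M_4 = 6(Δ_3 - Δ_2) = 39
Natural end conditions: M_0 = M_4 = 0.
Solving the tridiagonal system: M_0 = 0, M_1 = -375/82, M_2 = -345/82, M_3 = 324/41, M_4 = 0.
On [4, 6], p'(x) = b_2 + 2c_2·(x - 4) + 3d_2·(x - 4)² with b_2 = Δ_2 - h_2(2M_2 + M_3)/6 = -437/82, c_2 = M_2/2 = -345/164, d_2 = (M_3 - M_2)/(6h_2) = 331/328. So p'(4) = -437/82.

-5.3293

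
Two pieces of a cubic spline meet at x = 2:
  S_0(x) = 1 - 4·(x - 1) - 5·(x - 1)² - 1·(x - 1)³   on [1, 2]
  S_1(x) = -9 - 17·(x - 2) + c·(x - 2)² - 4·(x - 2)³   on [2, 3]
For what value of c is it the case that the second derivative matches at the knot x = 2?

S_0''(x) = -10 - 6·(x - 1), so S_0''(2) = -16. On the right, S_1''(2) = 2c, so c = -8.

-8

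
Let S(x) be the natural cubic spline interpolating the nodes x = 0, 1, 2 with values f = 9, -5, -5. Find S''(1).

21

With M_i denoting the second derivative at x_i, h_i = 1, 1, and Δ_i = (y_(i+1) − y_i)/h_i = -14, 0:
  1·M_0 + 4·M_1 + 1·M_2 = 6(Δ_1 - Δ_0) = 84
Natural end conditions: M_0 = M_2 = 0.
Forward elimination and back-substitution give M_0 = 0, M_1 = 21, M_2 = 0.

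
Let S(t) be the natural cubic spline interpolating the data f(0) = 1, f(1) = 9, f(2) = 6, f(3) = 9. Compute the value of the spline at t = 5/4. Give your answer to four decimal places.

Write M_i for S''(x_i). With h_i = 1, 1, 1 and divided differences Δ_i = 8, -3, 3, the continuity of S' gives the tridiagonal system
  1·M_0 + 4·M_1 + 1·M_2 = 6(Δ_1 - Δ_0) = -66
  1·M_1 + 4·M_2 + 1·M_3 = 6(Δ_2 - Δ_1) = 36
Natural end conditions: M_0 = M_3 = 0.
Hence M_0 = 0, M_1 = -20, M_2 = 14, M_3 = 0.
On [1, 2], S(t) = 9 + 4/3·(t - 1) - 10·(t - 1)² + 17/3·(t - 1)³.
With (t - 1) = 1/4: S(5/4) = 563/64.

8.7969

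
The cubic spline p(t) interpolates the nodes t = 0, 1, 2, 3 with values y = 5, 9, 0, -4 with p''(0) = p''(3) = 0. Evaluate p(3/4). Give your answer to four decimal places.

With m_i denoting the second derivative at x_i, h_i = 1, 1, 1, and Δ_i = (y_(i+1) − y_i)/h_i = 4, -9, -4:
  1·m_0 + 4·m_1 + 1·m_2 = 6(Δ_1 - Δ_0) = -78
  1·m_1 + 4·m_2 + 1·m_3 = 6(Δ_2 - Δ_1) = 30
Natural end conditions: m_0 = m_3 = 0.
Hence m_0 = 0, m_1 = -114/5, m_2 = 66/5, m_3 = 0.
On [0, 1], p(t) = 5 + 39/5·t + 0·t² - 19/5·t³.
With t = 3/4: p(3/4) = 2959/320.

9.2469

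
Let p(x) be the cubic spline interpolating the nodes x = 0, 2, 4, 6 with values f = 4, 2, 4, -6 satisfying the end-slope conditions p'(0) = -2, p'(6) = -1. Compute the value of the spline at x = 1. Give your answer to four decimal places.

2.1833

Put m_i = p'' at the i-th knot. Here h = (2, 2, 2) and Δ = (-1, 1, -5), so the interior equations h_(i-1)·m_(i-1) + 2(h_(i-1)+h_i)·m_i + h_i·m_(i+1) = 6(Δ_i − Δ_(i-1)) read
  2·m_0 + 8·m_1 + 2·m_2 = 6(Δ_1 - Δ_0) = 12
  2·m_1 + 8·m_2 + 2·m_3 = 6(Δ_2 - Δ_1) = -36
Clamped end conditions give two more equations: 2h_0·m_0 + h_0·m_1 = 6(Δ_0 - p'(0)) = 6 and h_2·m_2 + 2h_2·m_3 = 6(p'(6) - Δ_2) = 24.
Forward elimination and back-substitution give m_0 = -4/15, m_1 = 53/15, m_2 = -118/15, m_3 = 149/15.
On [0, 2], p(x) = 4 - 2·x - 2/15·x² + 19/60·x³.
With x = 1: p(1) = 131/60.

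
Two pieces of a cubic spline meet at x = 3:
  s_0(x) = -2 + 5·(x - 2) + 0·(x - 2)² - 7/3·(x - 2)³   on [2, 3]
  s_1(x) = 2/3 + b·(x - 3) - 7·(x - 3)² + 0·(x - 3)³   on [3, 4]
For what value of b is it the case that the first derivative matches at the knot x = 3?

s_0'(x) = 5 + 0·(x - 2) - 7·(x - 2)², so s_0'(3) = -2. On the right, s_1'(3) = b, so b = -2.

-2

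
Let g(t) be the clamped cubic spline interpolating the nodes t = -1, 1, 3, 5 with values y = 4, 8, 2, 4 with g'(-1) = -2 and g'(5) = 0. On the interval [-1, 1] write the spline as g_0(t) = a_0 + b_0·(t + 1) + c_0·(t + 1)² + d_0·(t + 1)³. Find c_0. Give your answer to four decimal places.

Let M_i = g''(x_i). Step sizes h_i = 2, 2, 2; slopes of the chords Δ_i = (y_(i+1) - y_i)/h_i = 2, -3, 1.
  2·M_0 + 8·M_1 + 2·M_2 = 6(Δ_1 - Δ_0) = -30
  2·M_1 + 8·M_2 + 2·M_3 = 6(Δ_2 - Δ_1) = 24
Clamped end conditions give two more equations: 2h_0·M_0 + h_0·M_1 = 6(Δ_0 - g'(-1)) = 24 and h_2·M_2 + 2h_2·M_3 = 6(g'(5) - Δ_2) = -6.
Forward elimination and back-substitution give M_0 = 148/15, M_1 = -116/15, M_2 = 91/15, M_3 = -68/15.
On [-1, 1], with g_0(t) = a_0 + b_0·(t + 1) + c_0·(t + 1)² + d_0·(t + 1)³: c_0 = M_0/2 = 74/15, d_0 = (M_1 - M_0)/(6h_0) = -22/15, b_0 = Δ_0 - h_0(2M_0 + M_1)/6 = -2.

4.9333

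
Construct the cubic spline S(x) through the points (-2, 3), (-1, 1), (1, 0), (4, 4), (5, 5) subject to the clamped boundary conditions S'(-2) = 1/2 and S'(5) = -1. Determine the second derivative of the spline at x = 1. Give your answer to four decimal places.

Write m_i for S''(x_i). With h_i = 1, 2, 3, 1 and divided differences Δ_i = -2, -1/2, 4/3, 1, the continuity of S' gives the tridiagonal system
  1·m_0 + 6·m_1 + 2·m_2 = 6(Δ_1 - Δ_0) = 9
  2·m_1 + 10·m_2 + 3·m_3 = 6(Δ_2 - Δ_1) = 11
  3·m_2 + 8·m_3 + 1·m_4 = 6(Δ_3 - Δ_2) = -2
Clamped end conditions give two more equations: 2h_0·m_0 + h_0·m_1 = 6(Δ_0 - S'(-2)) = -15 and h_3·m_3 + 2h_3·m_4 = 6(S'(5) - Δ_3) = -12.
Forward elimination and back-substitution give m_0 = -1981/222, m_1 = 316/111, m_2 = 187/444, m_3 = 27/74, m_4 = -915/148.

0.4212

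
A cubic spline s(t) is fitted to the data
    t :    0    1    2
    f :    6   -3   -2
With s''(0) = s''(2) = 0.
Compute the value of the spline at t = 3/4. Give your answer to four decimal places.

-1.5703

With M_i denoting the second derivative at x_i, h_i = 1, 1, and Δ_i = (y_(i+1) − y_i)/h_i = -9, 1:
  1·M_0 + 4·M_1 + 1·M_2 = 6(Δ_1 - Δ_0) = 60
Natural end conditions: M_0 = M_2 = 0.
Solving: M_0 = 0, M_1 = 15, M_2 = 0.
On [0, 1], s(t) = 6 - 23/2·t + 0·t² + 5/2·t³.
With t = 3/4: s(3/4) = -201/128.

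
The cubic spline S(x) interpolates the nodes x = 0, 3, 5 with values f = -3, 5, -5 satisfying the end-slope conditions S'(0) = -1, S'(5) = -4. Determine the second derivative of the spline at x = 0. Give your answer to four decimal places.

Let σ_i = S''(x_i). Step sizes h_i = 3, 2; slopes of the chords Δ_i = (y_(i+1) - y_i)/h_i = 8/3, -5.
  3·σ_0 + 10·σ_1 + 2·σ_2 = 6(Δ_1 - Δ_0) = -46
Clamped end conditions give two more equations: 2h_0·σ_0 + h_0·σ_1 = 6(Δ_0 - S'(0)) = 22 and h_1·σ_1 + 2h_1·σ_2 = 6(S'(5) - Δ_1) = 6.
Solving the tridiagonal system: σ_0 = 23/3, σ_1 = -8, σ_2 = 11/2.

7.6667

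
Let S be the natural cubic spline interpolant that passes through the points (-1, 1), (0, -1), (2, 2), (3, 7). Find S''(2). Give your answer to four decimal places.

2.6250

Let M_i = S''(x_i). Step sizes h_i = 1, 2, 1; slopes of the chords Δ_i = (y_(i+1) - y_i)/h_i = -2, 3/2, 5.
  1·M_0 + 6·M_1 + 2·M_2 = 6(Δ_1 - Δ_0) = 21
  2·M_1 + 6·M_2 + 1·M_3 = 6(Δ_2 - Δ_1) = 21
Natural end conditions: M_0 = M_3 = 0.
Forward elimination and back-substitution give M_0 = 0, M_1 = 21/8, M_2 = 21/8, M_3 = 0.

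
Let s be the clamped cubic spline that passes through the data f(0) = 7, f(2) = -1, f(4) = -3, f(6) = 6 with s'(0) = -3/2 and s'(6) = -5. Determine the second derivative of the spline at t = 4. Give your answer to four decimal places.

With M_i denoting the second derivative at x_i, h_i = 2, 2, 2, and Δ_i = (y_(i+1) − y_i)/h_i = -4, -1, 9/2:
  2·M_0 + 8·M_1 + 2·M_2 = 6(Δ_1 - Δ_0) = 18
  2·M_1 + 8·M_2 + 2·M_3 = 6(Δ_2 - Δ_1) = 33
Clamped end conditions give two more equations: 2h_0·M_0 + h_0·M_1 = 6(Δ_0 - s'(0)) = -15 and h_2·M_2 + 2h_2·M_3 = 6(s'(6) - Δ_2) = -57.
Forward elimination and back-substitution give M_0 = -131/30, M_1 = 37/30, M_2 = 253/30, M_3 = -277/15.

8.4333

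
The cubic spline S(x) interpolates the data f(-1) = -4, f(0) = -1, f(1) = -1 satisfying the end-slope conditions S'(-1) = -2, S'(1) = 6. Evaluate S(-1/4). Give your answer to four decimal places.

Write M_i for S''(x_i). With h_i = 1, 1 and divided differences Δ_i = 3, 0, the continuity of S' gives the tridiagonal system
  1·M_0 + 4·M_1 + 1·M_2 = 6(Δ_1 - Δ_0) = -18
Clamped end conditions give two more equations: 2h_0·M_0 + h_0·M_1 = 6(Δ_0 - S'(-1)) = 30 and h_1·M_1 + 2h_1·M_2 = 6(S'(1) - Δ_1) = 36.
Solving: M_0 = 47/2, M_1 = -17, M_2 = 53/2.
On [-1, 0], S(x) = -4 - 2·(x + 1) + 47/4·(x + 1)² - 27/4·(x + 1)³.
With (x + 1) = 3/4: S(-1/4) = -445/256.

-1.7383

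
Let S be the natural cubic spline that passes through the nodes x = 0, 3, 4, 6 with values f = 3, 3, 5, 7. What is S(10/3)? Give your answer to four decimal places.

With m_i denoting the second derivative at x_i, h_i = 3, 1, 2, and Δ_i = (y_(i+1) − y_i)/h_i = 0, 2, 1:
  3·m_0 + 8·m_1 + 1·m_2 = 6(Δ_1 - Δ_0) = 12
  1·m_1 + 6·m_2 + 2·m_3 = 6(Δ_2 - Δ_1) = -6
Natural end conditions: m_0 = m_3 = 0.
Hence m_0 = 0, m_1 = 78/47, m_2 = -60/47, m_3 = 0.
On [3, 4], S(x) = 3 + 78/47·(x - 3) + 39/47·(x - 3)² - 23/47·(x - 3)³.
With (x - 3) = 1/3: S(10/3) = 4603/1269.

3.6273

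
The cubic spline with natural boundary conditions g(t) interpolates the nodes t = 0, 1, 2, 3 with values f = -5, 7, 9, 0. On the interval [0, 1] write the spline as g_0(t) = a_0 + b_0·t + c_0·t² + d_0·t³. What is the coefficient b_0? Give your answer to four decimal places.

13.9333

Let σ_i = g''(x_i). Step sizes h_i = 1, 1, 1; slopes of the chords Δ_i = (y_(i+1) - y_i)/h_i = 12, 2, -9.
  1·σ_0 + 4·σ_1 + 1·σ_2 = 6(Δ_1 - Δ_0) = -60
  1·σ_1 + 4·σ_2 + 1·σ_3 = 6(Δ_2 - Δ_1) = -66
Natural end conditions: σ_0 = σ_3 = 0.
Solving: σ_0 = 0, σ_1 = -58/5, σ_2 = -68/5, σ_3 = 0.
On [0, 1], with g_0(t) = a_0 + b_0·t + c_0·t² + d_0·t³: c_0 = σ_0/2 = 0, d_0 = (σ_1 - σ_0)/(6h_0) = -29/15, b_0 = Δ_0 - h_0(2σ_0 + σ_1)/6 = 209/15.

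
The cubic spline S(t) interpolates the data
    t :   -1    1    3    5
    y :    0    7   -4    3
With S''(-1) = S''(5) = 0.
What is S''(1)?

-9

Put σ_i = S'' at the i-th knot. Here h = (2, 2, 2) and Δ = (7/2, -11/2, 7/2), so the interior equations h_(i-1)·σ_(i-1) + 2(h_(i-1)+h_i)·σ_i + h_i·σ_(i+1) = 6(Δ_i − Δ_(i-1)) read
  2·σ_0 + 8·σ_1 + 2·σ_2 = 6(Δ_1 - Δ_0) = -54
  2·σ_1 + 8·σ_2 + 2·σ_3 = 6(Δ_2 - Δ_1) = 54
Natural end conditions: σ_0 = σ_3 = 0.
Forward elimination and back-substitution give σ_0 = 0, σ_1 = -9, σ_2 = 9, σ_3 = 0.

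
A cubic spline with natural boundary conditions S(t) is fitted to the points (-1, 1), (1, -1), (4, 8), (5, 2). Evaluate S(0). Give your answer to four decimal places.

-1.2465

With m_i denoting the second derivative at x_i, h_i = 2, 3, 1, and Δ_i = (y_(i+1) − y_i)/h_i = -1, 3, -6:
  2·m_0 + 10·m_1 + 3·m_2 = 6(Δ_1 - Δ_0) = 24
  3·m_1 + 8·m_2 + 1·m_3 = 6(Δ_2 - Δ_1) = -54
Natural end conditions: m_0 = m_3 = 0.
Hence m_0 = 0, m_1 = 354/71, m_2 = -612/71, m_3 = 0.
On [-1, 1], S(t) = 1 - 189/71·(t + 1) + 0·(t + 1)² + 59/142·(t + 1)³.
With (t + 1) = 1: S(0) = -177/142.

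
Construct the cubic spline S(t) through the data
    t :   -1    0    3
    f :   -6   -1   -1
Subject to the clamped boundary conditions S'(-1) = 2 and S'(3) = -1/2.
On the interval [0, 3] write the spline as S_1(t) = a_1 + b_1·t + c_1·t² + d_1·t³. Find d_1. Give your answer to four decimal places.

0.4931

Let σ_i = S''(x_i). Step sizes h_i = 1, 3; slopes of the chords Δ_i = (y_(i+1) - y_i)/h_i = 5, 0.
  1·σ_0 + 8·σ_1 + 3·σ_2 = 6(Δ_1 - Δ_0) = -30
Clamped end conditions give two more equations: 2h_0·σ_0 + h_0·σ_1 = 6(Δ_0 - S'(-1)) = 18 and h_1·σ_1 + 2h_1·σ_2 = 6(S'(3) - Δ_1) = -3.
Forward elimination and back-substitution give σ_0 = 97/8, σ_1 = -25/4, σ_2 = 21/8.
On [0, 3], with S_1(t) = a_1 + b_1·t + c_1·t² + d_1·t³: c_1 = σ_1/2 = -25/8, d_1 = (σ_2 - σ_1)/(6h_1) = 71/144, b_1 = Δ_1 - h_1(2σ_1 + σ_2)/6 = 79/16.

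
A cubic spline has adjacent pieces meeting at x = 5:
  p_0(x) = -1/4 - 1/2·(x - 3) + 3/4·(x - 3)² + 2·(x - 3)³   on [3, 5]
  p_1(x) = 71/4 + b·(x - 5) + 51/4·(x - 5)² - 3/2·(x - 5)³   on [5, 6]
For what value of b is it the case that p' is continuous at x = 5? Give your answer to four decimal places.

26.5000

p_0'(x) = -1/2 + 3/2·(x - 3) + 6·(x - 3)², so p_0'(5) = 53/2. On the right, p_1'(5) = b, so b = 53/2.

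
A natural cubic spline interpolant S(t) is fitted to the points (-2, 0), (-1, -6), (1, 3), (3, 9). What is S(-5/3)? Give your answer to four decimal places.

Let m_i = S''(x_i). Step sizes h_i = 1, 2, 2; slopes of the chords Δ_i = (y_(i+1) - y_i)/h_i = -6, 9/2, 3.
  1·m_0 + 6·m_1 + 2·m_2 = 6(Δ_1 - Δ_0) = 63
  2·m_1 + 8·m_2 + 2·m_3 = 6(Δ_2 - Δ_1) = -9
Natural end conditions: m_0 = m_3 = 0.
Solving the tridiagonal system: m_0 = 0, m_1 = 261/22, m_2 = -45/11, m_3 = 0.
On [-2, -1], S(t) = 0 - 351/44·(t + 2) + 0·(t + 2)² + 87/44·(t + 2)³.
With (t + 2) = 1/3: S(-5/3) = -256/99.

-2.5859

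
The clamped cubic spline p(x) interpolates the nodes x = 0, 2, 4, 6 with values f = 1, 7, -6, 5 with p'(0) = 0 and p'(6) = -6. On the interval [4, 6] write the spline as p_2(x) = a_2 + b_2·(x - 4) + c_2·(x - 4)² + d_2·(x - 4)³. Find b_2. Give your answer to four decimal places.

1.5000

Put M_i = p'' at the i-th knot. Here h = (2, 2, 2) and Δ = (3, -13/2, 11/2), so the interior equations h_(i-1)·M_(i-1) + 2(h_(i-1)+h_i)·M_i + h_i·M_(i+1) = 6(Δ_i − Δ_(i-1)) read
  2·M_0 + 8·M_1 + 2·M_2 = 6(Δ_1 - Δ_0) = -57
  2·M_1 + 8·M_2 + 2·M_3 = 6(Δ_2 - Δ_1) = 72
Clamped end conditions give two more equations: 2h_0·M_0 + h_0·M_1 = 6(Δ_0 - p'(0)) = 18 and h_2·M_2 + 2h_2·M_3 = 6(p'(6) - Δ_2) = -69.
Forward elimination and back-substitution give M_0 = 12, M_1 = -15, M_2 = 39/2, M_3 = -27.
On [4, 6], with p_2(x) = a_2 + b_2·(x - 4) + c_2·(x - 4)² + d_2·(x - 4)³: c_2 = M_2/2 = 39/4, d_2 = (M_3 - M_2)/(6h_2) = -31/8, b_2 = Δ_2 - h_2(2M_2 + M_3)/6 = 3/2.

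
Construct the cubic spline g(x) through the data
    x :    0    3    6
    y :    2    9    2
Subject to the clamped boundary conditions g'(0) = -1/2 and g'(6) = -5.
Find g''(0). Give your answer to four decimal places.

Let σ_i = g''(x_i). Step sizes h_i = 3, 3; slopes of the chords Δ_i = (y_(i+1) - y_i)/h_i = 7/3, -7/3.
  3·σ_0 + 12·σ_1 + 3·σ_2 = 6(Δ_1 - Δ_0) = -28
Clamped end conditions give two more equations: 2h_0·σ_0 + h_0·σ_1 = 6(Δ_0 - g'(0)) = 17 and h_1·σ_1 + 2h_1·σ_2 = 6(g'(6) - Δ_1) = -16.
Solving: σ_0 = 53/12, σ_1 = -19/6, σ_2 = -13/12.

4.4167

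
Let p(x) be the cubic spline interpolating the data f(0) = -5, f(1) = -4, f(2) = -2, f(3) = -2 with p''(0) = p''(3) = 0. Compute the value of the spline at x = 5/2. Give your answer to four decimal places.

-1.7750

Write M_i for p''(x_i). With h_i = 1, 1, 1 and divided differences Δ_i = 1, 2, 0, the continuity of p' gives the tridiagonal system
  1·M_0 + 4·M_1 + 1·M_2 = 6(Δ_1 - Δ_0) = 6
  1·M_1 + 4·M_2 + 1·M_3 = 6(Δ_2 - Δ_1) = -12
Natural end conditions: M_0 = M_3 = 0.
Solving the tridiagonal system: M_0 = 0, M_1 = 12/5, M_2 = -18/5, M_3 = 0.
On [2, 3], p(x) = -2 + 6/5·(x - 2) - 9/5·(x - 2)² + 3/5·(x - 2)³.
With (x - 2) = 1/2: p(5/2) = -71/40.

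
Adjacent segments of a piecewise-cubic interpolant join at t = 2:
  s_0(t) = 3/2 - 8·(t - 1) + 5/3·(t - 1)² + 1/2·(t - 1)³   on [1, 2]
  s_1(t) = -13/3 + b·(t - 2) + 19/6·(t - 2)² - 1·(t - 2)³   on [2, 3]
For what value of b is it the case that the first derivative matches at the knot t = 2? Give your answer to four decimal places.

-3.1667

s_0'(t) = -8 + 10/3·(t - 1) + 3/2·(t - 1)², so s_0'(2) = -19/6. On the right, s_1'(2) = b, so b = -19/6.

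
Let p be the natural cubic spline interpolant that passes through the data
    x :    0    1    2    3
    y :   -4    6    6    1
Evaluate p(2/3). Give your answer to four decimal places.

3.5309

Write M_i for p''(x_i). With h_i = 1, 1, 1 and divided differences Δ_i = 10, 0, -5, the continuity of p' gives the tridiagonal system
  1·M_0 + 4·M_1 + 1·M_2 = 6(Δ_1 - Δ_0) = -60
  1·M_1 + 4·M_2 + 1·M_3 = 6(Δ_2 - Δ_1) = -30
Natural end conditions: M_0 = M_3 = 0.
Hence M_0 = 0, M_1 = -14, M_2 = -4, M_3 = 0.
On [0, 1], p(x) = -4 + 37/3·x + 0·x² - 7/3·x³.
With x = 2/3: p(2/3) = 286/81.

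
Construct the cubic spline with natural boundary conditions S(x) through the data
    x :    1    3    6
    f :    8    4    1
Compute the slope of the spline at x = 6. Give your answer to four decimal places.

Write M_i for S''(x_i). With h_i = 2, 3 and divided differences Δ_i = -2, -1, the continuity of S' gives the tridiagonal system
  2·M_0 + 10·M_1 + 3·M_2 = 6(Δ_1 - Δ_0) = 6
Natural end conditions: M_0 = M_2 = 0.
Forward elimination and back-substitution give M_0 = 0, M_1 = 3/5, M_2 = 0.
On [3, 6], S'(x) = b_1 + 2c_1·(x - 3) + 3d_1·(x - 3)² with b_1 = Δ_1 - h_1(2M_1 + M_2)/6 = -8/5, c_1 = M_1/2 = 3/10, d_1 = (M_2 - M_1)/(6h_1) = -1/30. So S'(6) = -7/10.

-0.7000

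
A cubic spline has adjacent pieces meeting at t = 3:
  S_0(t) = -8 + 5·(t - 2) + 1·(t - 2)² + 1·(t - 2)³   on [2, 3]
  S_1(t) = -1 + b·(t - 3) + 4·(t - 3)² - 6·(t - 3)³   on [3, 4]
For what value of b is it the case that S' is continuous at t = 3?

10

S_0'(t) = 5 + 2·(t - 2) + 3·(t - 2)², so S_0'(3) = 10. On the right, S_1'(3) = b, so b = 10.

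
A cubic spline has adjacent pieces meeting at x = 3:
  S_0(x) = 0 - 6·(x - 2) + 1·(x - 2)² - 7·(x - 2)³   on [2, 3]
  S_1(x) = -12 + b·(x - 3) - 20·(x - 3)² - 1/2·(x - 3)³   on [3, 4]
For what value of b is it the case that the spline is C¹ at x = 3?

S_0'(x) = -6 + 2·(x - 2) - 21·(x - 2)², so S_0'(3) = -25. On the right, S_1'(3) = b, so b = -25.

-25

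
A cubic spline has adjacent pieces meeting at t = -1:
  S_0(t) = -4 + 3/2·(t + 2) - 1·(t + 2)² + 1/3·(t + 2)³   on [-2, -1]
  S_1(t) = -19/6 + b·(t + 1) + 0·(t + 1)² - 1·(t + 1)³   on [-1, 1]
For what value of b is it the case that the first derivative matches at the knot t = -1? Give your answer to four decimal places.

S_0'(t) = 3/2 - 2·(t + 2) + 1·(t + 2)², so S_0'(-1) = 1/2. On the right, S_1'(-1) = b, so b = 1/2.

0.5000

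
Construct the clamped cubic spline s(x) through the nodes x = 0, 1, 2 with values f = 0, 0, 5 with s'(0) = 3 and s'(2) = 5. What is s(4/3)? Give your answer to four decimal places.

1.1852

With M_i denoting the second derivative at x_i, h_i = 1, 1, and Δ_i = (y_(i+1) − y_i)/h_i = 0, 5:
  1·M_0 + 4·M_1 + 1·M_2 = 6(Δ_1 - Δ_0) = 30
Clamped end conditions give two more equations: 2h_0·M_0 + h_0·M_1 = 6(Δ_0 - s'(0)) = -18 and h_1·M_1 + 2h_1·M_2 = 6(s'(2) - Δ_1) = 0.
Solving the tridiagonal system: M_0 = -31/2, M_1 = 13, M_2 = -13/2.
On [1, 2], s(x) = 0 + 7/4·(x - 1) + 13/2·(x - 1)² - 13/4·(x - 1)³.
With (x - 1) = 1/3: s(4/3) = 32/27.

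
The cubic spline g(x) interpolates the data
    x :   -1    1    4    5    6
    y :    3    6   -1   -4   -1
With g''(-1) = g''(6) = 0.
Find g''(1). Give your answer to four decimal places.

-2.0328

Write m_i for g''(x_i). With h_i = 2, 3, 1, 1 and divided differences Δ_i = 3/2, -7/3, -3, 3, the continuity of g' gives the tridiagonal system
  2·m_0 + 10·m_1 + 3·m_2 = 6(Δ_1 - Δ_0) = -23
  3·m_1 + 8·m_2 + 1·m_3 = 6(Δ_2 - Δ_1) = -4
  1·m_2 + 4·m_3 + 1·m_4 = 6(Δ_3 - Δ_2) = 36
Natural end conditions: m_0 = m_4 = 0.
Forward elimination and back-substitution give m_0 = 0, m_1 = -557/274, m_2 = -122/137, m_3 = 2527/274, m_4 = 0.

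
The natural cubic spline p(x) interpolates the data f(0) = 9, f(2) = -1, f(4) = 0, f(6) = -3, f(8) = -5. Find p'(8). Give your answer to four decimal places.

-0.6250

Put M_i = p'' at the i-th knot. Here h = (2, 2, 2, 2) and Δ = (-5, 1/2, -3/2, -1), so the interior equations h_(i-1)·M_(i-1) + 2(h_(i-1)+h_i)·M_i + h_i·M_(i+1) = 6(Δ_i − Δ_(i-1)) read
  2·M_0 + 8·M_1 + 2·M_2 = 6(Δ_1 - Δ_0) = 33
  2·M_1 + 8·M_2 + 2·M_3 = 6(Δ_2 - Δ_1) = -12
  2·M_2 + 8·M_3 + 2·M_4 = 6(Δ_3 - Δ_2) = 3
Natural end conditions: M_0 = M_4 = 0.
Solving: M_0 = 0, M_1 = 39/8, M_2 = -3, M_3 = 9/8, M_4 = 0.
On [6, 8], p'(x) = b_3 + 2c_3·(x - 6) + 3d_3·(x - 6)² with b_3 = Δ_3 - h_3(2M_3 + M_4)/6 = -7/4, c_3 = M_3/2 = 9/16, d_3 = (M_4 - M_3)/(6h_3) = -3/32. So p'(8) = -5/8.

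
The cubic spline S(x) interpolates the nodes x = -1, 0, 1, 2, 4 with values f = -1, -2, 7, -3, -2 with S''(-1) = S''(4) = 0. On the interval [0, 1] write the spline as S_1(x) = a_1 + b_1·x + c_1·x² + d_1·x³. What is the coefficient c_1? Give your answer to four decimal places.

Let M_i = S''(x_i). Step sizes h_i = 1, 1, 1, 2; slopes of the chords Δ_i = (y_(i+1) - y_i)/h_i = -1, 9, -10, 1/2.
  1·M_0 + 4·M_1 + 1·M_2 = 6(Δ_1 - Δ_0) = 60
  1·M_1 + 4·M_2 + 1·M_3 = 6(Δ_2 - Δ_1) = -114
  1·M_2 + 6·M_3 + 2·M_4 = 6(Δ_3 - Δ_2) = 63
Natural end conditions: M_0 = M_4 = 0.
Solving: M_0 = 0, M_1 = 2127/86, M_2 = -1674/43, M_3 = 1461/86, M_4 = 0.
On [0, 1], with S_1(x) = a_1 + b_1·x + c_1·x² + d_1·x³: c_1 = M_1/2 = 2127/172, d_1 = (M_2 - M_1)/(6h_1) = -1825/172, b_1 = Δ_1 - h_1(2M_1 + M_2)/6 = 623/86.

12.3663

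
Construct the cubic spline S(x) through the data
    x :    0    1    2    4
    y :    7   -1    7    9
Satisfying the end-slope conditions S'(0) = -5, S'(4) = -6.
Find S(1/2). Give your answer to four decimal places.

2.5284

With m_i denoting the second derivative at x_i, h_i = 1, 1, 2, and Δ_i = (y_(i+1) − y_i)/h_i = -8, 8, 1:
  1·m_0 + 4·m_1 + 1·m_2 = 6(Δ_1 - Δ_0) = 96
  1·m_1 + 6·m_2 + 2·m_3 = 6(Δ_2 - Δ_1) = -42
Clamped end conditions give two more equations: 2h_0·m_0 + h_0·m_1 = 6(Δ_0 - S'(0)) = -18 and h_2·m_2 + 2h_2·m_3 = 6(S'(4) - Δ_2) = -42.
Hence m_0 = -281/11, m_1 = 364/11, m_2 = -119/11, m_3 = -56/11.
On [0, 1], S(x) = 7 - 5·x - 281/22·x² + 215/22·x³.
With x = 1/2: S(1/2) = 445/176.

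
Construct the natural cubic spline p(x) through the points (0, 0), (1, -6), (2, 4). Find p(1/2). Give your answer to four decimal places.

-4.5000

With M_i denoting the second derivative at x_i, h_i = 1, 1, and Δ_i = (y_(i+1) − y_i)/h_i = -6, 10:
  1·M_0 + 4·M_1 + 1·M_2 = 6(Δ_1 - Δ_0) = 96
Natural end conditions: M_0 = M_2 = 0.
Solving the tridiagonal system: M_0 = 0, M_1 = 24, M_2 = 0.
On [0, 1], p(x) = 0 - 10·x + 0·x² + 4·x³.
With x = 1/2: p(1/2) = -9/2.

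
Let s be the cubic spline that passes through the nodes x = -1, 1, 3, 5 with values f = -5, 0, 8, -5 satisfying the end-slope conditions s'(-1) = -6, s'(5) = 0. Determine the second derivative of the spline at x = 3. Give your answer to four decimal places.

Let σ_i = s''(x_i). Step sizes h_i = 2, 2, 2; slopes of the chords Δ_i = (y_(i+1) - y_i)/h_i = 5/2, 4, -13/2.
  2·σ_0 + 8·σ_1 + 2·σ_2 = 6(Δ_1 - Δ_0) = 9
  2·σ_1 + 8·σ_2 + 2·σ_3 = 6(Δ_2 - Δ_1) = -63
Clamped end conditions give two more equations: 2h_0·σ_0 + h_0·σ_1 = 6(Δ_0 - s'(-1)) = 51 and h_2·σ_2 + 2h_2·σ_3 = 6(s'(5) - Δ_2) = 39.
Forward elimination and back-substitution give σ_0 = 61/5, σ_1 = 11/10, σ_2 = -121/10, σ_3 = 79/5.

-12.1000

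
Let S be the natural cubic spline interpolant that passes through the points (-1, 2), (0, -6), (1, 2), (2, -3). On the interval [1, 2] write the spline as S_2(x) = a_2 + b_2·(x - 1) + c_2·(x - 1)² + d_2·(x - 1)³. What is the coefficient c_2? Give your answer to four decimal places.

-13.6000

Let m_i = S''(x_i). Step sizes h_i = 1, 1, 1; slopes of the chords Δ_i = (y_(i+1) - y_i)/h_i = -8, 8, -5.
  1·m_0 + 4·m_1 + 1·m_2 = 6(Δ_1 - Δ_0) = 96
  1·m_1 + 4·m_2 + 1·m_3 = 6(Δ_2 - Δ_1) = -78
Natural end conditions: m_0 = m_3 = 0.
Hence m_0 = 0, m_1 = 154/5, m_2 = -136/5, m_3 = 0.
On [1, 2], with S_2(x) = a_2 + b_2·(x - 1) + c_2·(x - 1)² + d_2·(x - 1)³: c_2 = m_2/2 = -68/5, d_2 = (m_3 - m_2)/(6h_2) = 68/15, b_2 = Δ_2 - h_2(2m_2 + m_3)/6 = 61/15.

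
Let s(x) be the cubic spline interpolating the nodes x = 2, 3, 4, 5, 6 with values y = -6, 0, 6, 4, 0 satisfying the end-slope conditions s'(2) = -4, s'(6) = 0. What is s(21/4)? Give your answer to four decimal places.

With m_i denoting the second derivative at x_i, h_i = 1, 1, 1, 1, and Δ_i = (y_(i+1) − y_i)/h_i = 6, 6, -2, -4:
  1·m_0 + 4·m_1 + 1·m_2 = 6(Δ_1 - Δ_0) = 0
  1·m_1 + 4·m_2 + 1·m_3 = 6(Δ_2 - Δ_1) = -48
  1·m_2 + 4·m_3 + 1·m_4 = 6(Δ_3 - Δ_2) = -12
Clamped end conditions give two more equations: 2h_0·m_0 + h_0·m_1 = 6(Δ_0 - s'(2)) = 60 and h_3·m_3 + 2h_3·m_4 = 6(s'(6) - Δ_3) = 24.
Forward elimination and back-substitution give m_0 = 461/14, m_1 = -41/7, m_2 = -19/2, m_3 = -29/7, m_4 = 197/14.
On [5, 6], s(x) = 4 - 139/28·(x - 5) - 29/14·(x - 5)² + 85/28·(x - 5)³.
With (x - 5) = 1/4: s(21/4) = 4797/1792.

2.6769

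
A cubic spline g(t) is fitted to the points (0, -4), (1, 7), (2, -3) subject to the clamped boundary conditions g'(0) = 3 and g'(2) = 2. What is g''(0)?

55

Let m_i = g''(x_i). Step sizes h_i = 1, 1; slopes of the chords Δ_i = (y_(i+1) - y_i)/h_i = 11, -10.
  1·m_0 + 4·m_1 + 1·m_2 = 6(Δ_1 - Δ_0) = -126
Clamped end conditions give two more equations: 2h_0·m_0 + h_0·m_1 = 6(Δ_0 - g'(0)) = 48 and h_1·m_1 + 2h_1·m_2 = 6(g'(2) - Δ_1) = 72.
Solving: m_0 = 55, m_1 = -62, m_2 = 67.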